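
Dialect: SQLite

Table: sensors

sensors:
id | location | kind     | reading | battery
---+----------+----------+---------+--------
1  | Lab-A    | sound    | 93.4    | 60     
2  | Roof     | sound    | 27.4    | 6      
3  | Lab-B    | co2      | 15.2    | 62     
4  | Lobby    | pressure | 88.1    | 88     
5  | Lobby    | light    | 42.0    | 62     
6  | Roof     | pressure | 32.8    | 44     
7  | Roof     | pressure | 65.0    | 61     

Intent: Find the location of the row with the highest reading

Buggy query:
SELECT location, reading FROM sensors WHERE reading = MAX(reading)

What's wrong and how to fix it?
Bug: WHERE is evaluated per row; an aggregate over the whole table isn't defined there

Fix: Wrap MAX in a scalar subquery so WHERE compares against a single value

Corrected query:
SELECT location, reading FROM sensors WHERE reading = (SELECT MAX(reading) FROM sensors)

Result:
location | reading
---------+--------
Lab-A    | 93.4   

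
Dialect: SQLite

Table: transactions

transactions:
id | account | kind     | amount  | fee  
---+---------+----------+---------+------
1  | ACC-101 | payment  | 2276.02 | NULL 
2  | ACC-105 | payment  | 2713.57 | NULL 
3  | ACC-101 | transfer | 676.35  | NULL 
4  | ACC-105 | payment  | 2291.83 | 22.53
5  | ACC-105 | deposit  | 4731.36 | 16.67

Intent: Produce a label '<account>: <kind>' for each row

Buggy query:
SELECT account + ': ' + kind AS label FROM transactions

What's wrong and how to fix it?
Bug: '+' is numeric addition; on text columns SQLite converts them to 0 instead of concatenating

Fix: Use the || operator for string concatenation

Corrected query:
SELECT account || ': ' || kind AS label FROM transactions

Result:
label            
-----------------
ACC-101: payment 
ACC-105: payment 
ACC-101: transfer
ACC-105: payment 
ACC-105: deposit 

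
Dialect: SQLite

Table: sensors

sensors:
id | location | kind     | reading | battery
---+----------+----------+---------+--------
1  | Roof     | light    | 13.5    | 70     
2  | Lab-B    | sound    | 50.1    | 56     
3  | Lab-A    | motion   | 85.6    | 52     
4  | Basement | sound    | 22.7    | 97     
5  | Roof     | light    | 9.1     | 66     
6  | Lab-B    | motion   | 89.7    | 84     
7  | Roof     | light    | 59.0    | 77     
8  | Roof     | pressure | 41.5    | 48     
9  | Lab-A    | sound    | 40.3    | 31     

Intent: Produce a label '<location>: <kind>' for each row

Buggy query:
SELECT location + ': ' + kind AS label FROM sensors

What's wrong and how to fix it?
Bug: '+' is numeric addition; on text columns SQLite converts them to 0 instead of concatenating

Fix: Use the || operator for string concatenation

Corrected query:
SELECT location || ': ' || kind AS label FROM sensors

Result:
label          
---------------
Roof: light    
Lab-B: sound   
Lab-A: motion  
Basement: sound
Roof: light    
Lab-B: motion  
Roof: light    
Roof: pressure 
Lab-A: sound   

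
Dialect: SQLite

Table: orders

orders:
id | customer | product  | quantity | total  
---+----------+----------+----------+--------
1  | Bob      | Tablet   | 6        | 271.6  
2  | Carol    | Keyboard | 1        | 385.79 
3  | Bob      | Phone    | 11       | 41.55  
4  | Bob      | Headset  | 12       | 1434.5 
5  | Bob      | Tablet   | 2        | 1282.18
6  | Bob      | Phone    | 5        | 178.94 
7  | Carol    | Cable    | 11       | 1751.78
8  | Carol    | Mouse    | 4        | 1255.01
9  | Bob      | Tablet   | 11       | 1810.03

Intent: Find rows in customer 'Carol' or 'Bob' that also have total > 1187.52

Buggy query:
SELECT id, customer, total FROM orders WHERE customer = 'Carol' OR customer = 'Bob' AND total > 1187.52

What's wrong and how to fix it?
Bug: Without parentheses, AND is evaluated before OR, so the total filter only applies to the 'Bob' branch

Fix: Add parentheses around the OR so the AND applies to both alternatives

Corrected query:
SELECT id, customer, total FROM orders WHERE (customer = 'Carol' OR customer = 'Bob') AND total > 1187.52

Result:
id | customer | total  
---+----------+--------
4  | Bob      | 1434.5 
5  | Bob      | 1282.18
7  | Carol    | 1751.78
8  | Carol    | 1255.01
9  | Bob      | 1810.03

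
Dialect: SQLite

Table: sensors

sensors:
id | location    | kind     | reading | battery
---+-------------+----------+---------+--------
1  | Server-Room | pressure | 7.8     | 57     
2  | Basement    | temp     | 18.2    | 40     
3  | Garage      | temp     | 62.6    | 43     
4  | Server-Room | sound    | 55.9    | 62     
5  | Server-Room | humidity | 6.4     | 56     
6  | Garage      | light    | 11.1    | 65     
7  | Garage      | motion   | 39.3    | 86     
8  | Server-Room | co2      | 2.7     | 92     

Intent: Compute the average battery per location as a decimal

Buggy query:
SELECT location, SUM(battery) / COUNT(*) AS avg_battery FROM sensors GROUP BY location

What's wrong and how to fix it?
Bug: SUM(battery) and COUNT(*) are both integers; the division truncates the fractional part

Fix: Multiply by 1.0 (or CAST to REAL) to force floating-point division

Corrected query:
SELECT location, SUM(battery) * 1.0 / COUNT(*) AS avg_battery FROM sensors GROUP BY location

Result:
location    | avg_battery
------------+------------
Basement    | 40         
Garage      | 64.666667  
Server-Room | 66.75      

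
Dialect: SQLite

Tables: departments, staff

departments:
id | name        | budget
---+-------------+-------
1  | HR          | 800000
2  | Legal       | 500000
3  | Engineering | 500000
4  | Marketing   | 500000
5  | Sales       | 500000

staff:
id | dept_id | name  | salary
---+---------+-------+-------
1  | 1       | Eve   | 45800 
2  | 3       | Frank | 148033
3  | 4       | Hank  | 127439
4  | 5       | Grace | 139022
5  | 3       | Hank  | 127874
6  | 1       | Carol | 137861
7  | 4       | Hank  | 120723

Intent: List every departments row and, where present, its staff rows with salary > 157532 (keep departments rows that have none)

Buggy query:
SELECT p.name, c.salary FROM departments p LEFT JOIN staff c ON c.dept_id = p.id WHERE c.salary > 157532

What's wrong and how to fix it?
Bug: Filtering c.salary in WHERE discards the NULL rows produced by LEFT JOIN, turning it into an inner join

Fix: Put 'c.salary > 157532' in the JOIN's ON clause instead of WHERE

Corrected query:
SELECT p.name, c.salary FROM departments p LEFT JOIN staff c ON c.dept_id = p.id AND c.salary > 157532

Result:
name        | salary
------------+-------
HR          | NULL  
Legal       | NULL  
Engineering | NULL  
Marketing   | NULL  
Sales       | NULL  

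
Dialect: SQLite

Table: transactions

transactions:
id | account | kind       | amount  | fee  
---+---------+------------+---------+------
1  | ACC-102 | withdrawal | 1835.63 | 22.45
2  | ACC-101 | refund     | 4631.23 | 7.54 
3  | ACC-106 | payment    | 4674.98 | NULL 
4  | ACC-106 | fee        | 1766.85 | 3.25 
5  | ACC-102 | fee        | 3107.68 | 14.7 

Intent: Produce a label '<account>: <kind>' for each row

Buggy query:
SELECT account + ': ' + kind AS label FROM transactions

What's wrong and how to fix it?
Bug: '+' is numeric addition; on text columns SQLite converts them to 0 instead of concatenating

Fix: Use the || operator for string concatenation

Corrected query:
SELECT account || ': ' || kind AS label FROM transactions

Result:
label              
-------------------
ACC-102: withdrawal
ACC-101: refund    
ACC-106: payment   
ACC-106: fee       
ACC-102: fee       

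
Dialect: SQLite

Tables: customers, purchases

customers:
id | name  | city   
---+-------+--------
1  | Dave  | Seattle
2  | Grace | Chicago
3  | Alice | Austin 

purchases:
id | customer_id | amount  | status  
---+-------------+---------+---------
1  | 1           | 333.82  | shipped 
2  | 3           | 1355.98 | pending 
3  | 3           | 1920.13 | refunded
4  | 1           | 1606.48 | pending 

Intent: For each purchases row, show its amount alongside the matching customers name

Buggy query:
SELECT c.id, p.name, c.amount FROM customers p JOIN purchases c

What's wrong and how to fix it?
Bug: JOIN with no ON clause produces a cartesian product; every purchases row pairs with every customers row

Fix: Add ON c.customer_id = p.id to the JOIN

Corrected query:
SELECT c.id, p.name, c.amount FROM customers p JOIN purchases c ON c.customer_id = p.id

Result:
id | name  | amount 
---+-------+--------
1  | Dave  | 333.82 
2  | Alice | 1355.98
3  | Alice | 1920.13
4  | Dave  | 1606.48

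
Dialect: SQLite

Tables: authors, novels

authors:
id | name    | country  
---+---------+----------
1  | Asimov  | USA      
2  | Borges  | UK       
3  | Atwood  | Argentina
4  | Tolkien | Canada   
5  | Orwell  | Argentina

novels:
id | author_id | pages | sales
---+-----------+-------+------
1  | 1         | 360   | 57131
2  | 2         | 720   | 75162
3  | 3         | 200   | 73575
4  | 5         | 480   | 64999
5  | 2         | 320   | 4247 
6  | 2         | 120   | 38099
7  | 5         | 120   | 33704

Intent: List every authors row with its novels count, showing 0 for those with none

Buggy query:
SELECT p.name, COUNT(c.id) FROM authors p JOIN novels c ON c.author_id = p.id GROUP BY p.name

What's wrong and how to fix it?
Bug: An inner join excludes parents with zero children

Fix: Switch to LEFT JOIN to retain unmatched parent rows

Corrected query:
SELECT p.name, COUNT(c.id) FROM authors p LEFT JOIN novels c ON c.author_id = p.id GROUP BY p.name

Result:
name    | COUNT(c.id)
--------+------------
Asimov  | 1          
Atwood  | 1          
Borges  | 3          
Orwell  | 2          
Tolkien | 0          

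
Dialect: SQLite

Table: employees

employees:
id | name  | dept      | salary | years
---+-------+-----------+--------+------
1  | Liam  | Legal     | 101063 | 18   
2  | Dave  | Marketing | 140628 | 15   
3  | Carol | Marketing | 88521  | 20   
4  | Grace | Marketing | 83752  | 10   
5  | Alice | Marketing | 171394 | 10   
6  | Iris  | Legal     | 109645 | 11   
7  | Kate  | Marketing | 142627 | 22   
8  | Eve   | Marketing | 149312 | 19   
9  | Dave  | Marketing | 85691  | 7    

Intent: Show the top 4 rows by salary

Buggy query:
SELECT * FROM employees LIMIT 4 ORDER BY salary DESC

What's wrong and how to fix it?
Bug: LIMIT must come after ORDER BY

Fix: Swap the clauses: ORDER BY first, then LIMIT

Corrected query:
SELECT * FROM employees ORDER BY salary DESC LIMIT 4

Result:
id | name  | dept      | salary | years
---+-------+-----------+--------+------
5  | Alice | Marketing | 171394 | 10   
8  | Eve   | Marketing | 149312 | 19   
7  | Kate  | Marketing | 142627 | 22   
2  | Dave  | Marketing | 140628 | 15   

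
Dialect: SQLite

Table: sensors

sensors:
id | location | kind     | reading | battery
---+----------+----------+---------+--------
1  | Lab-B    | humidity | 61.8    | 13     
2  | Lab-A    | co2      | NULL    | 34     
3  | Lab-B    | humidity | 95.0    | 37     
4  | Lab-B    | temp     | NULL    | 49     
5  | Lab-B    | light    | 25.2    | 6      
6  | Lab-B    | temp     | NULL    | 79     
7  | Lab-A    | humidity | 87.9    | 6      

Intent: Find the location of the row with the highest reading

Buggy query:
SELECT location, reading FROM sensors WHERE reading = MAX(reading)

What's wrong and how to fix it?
Bug: WHERE is evaluated per row; an aggregate over the whole table isn't defined there

Fix: Use a subquery: WHERE reading = (SELECT MAX(reading) FROM sensors)

Corrected query:
SELECT location, reading FROM sensors WHERE reading = (SELECT MAX(reading) FROM sensors)

Result:
location | reading
---------+--------
Lab-B    | 95     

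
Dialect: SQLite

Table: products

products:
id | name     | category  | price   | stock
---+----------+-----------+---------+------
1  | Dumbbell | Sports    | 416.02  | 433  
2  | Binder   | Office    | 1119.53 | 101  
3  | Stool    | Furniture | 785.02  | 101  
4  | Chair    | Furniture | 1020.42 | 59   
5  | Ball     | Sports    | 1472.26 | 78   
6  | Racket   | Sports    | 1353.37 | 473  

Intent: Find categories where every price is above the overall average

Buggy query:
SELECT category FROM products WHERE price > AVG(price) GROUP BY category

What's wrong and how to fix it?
Bug: AVG() is an aggregate; it can't sit directly in WHERE

Fix: Compute the overall average in a scalar subquery and compare each group's MIN against it in HAVING

Corrected query:
SELECT category FROM products GROUP BY category HAVING MIN(price) > (SELECT AVG(price) FROM products)

Result:
category
--------
Office  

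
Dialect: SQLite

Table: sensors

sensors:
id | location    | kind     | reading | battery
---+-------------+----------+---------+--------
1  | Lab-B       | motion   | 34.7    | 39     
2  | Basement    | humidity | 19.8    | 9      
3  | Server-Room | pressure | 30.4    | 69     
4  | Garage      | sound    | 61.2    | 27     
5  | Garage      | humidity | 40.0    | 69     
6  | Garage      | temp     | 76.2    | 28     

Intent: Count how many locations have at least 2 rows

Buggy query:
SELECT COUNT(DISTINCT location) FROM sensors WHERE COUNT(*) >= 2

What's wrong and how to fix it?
Bug: WHERE filters individual rows, not groups, so a group-level COUNT is invalid there

Fix: Group first with HAVING COUNT(*) >= 2, then COUNT the resulting groups

Corrected query:
SELECT COUNT(*) FROM (SELECT location FROM sensors GROUP BY location HAVING COUNT(*) >= 2)

Result:
COUNT(*)
--------
1       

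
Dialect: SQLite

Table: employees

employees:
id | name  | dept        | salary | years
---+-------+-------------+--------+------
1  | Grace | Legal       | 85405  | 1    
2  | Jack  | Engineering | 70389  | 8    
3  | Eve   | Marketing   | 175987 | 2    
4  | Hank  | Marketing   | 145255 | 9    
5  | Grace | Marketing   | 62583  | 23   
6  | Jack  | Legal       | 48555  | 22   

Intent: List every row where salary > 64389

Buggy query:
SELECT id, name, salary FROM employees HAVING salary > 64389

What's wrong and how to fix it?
Bug: This is a non-aggregate query (no GROUP BY, no aggregates), so in SQLite the HAVING clause is invalid here; a row-level condition belongs in WHERE

Fix: Use WHERE for row-level filtering

Corrected query:
SELECT id, name, salary FROM employees WHERE salary > 64389

Result:
id | name  | salary
---+-------+-------
1  | Grace | 85405 
2  | Jack  | 70389 
3  | Eve   | 175987
4  | Hank  | 145255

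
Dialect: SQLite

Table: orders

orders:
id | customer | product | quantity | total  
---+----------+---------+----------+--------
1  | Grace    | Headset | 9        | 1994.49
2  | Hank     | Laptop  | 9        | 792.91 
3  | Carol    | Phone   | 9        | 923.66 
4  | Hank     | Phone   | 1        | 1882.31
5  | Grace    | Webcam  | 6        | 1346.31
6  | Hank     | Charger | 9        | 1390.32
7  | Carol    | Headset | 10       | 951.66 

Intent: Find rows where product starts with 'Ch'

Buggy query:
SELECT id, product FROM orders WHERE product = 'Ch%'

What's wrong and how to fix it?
Bug: Wildcards only work with LIKE; '=' treats '%' as a literal character

Fix: Replace '=' with LIKE so 'Ch%' is treated as a pattern

Corrected query:
SELECT id, product FROM orders WHERE product LIKE 'Ch%'

Result:
id | product
---+--------
6  | Charger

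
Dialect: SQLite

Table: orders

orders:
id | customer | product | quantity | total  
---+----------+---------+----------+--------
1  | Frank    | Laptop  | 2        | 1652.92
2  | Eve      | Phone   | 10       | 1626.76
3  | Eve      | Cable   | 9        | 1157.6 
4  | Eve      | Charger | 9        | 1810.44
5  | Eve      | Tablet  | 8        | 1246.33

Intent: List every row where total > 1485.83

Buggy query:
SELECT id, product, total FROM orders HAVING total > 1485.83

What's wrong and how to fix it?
Bug: HAVING filters the output of aggregation, but this query has no GROUP BY and no aggregate functions, so SQLite rejects it (HAVING clause on a non-aggregate query); the condition here is per row

Fix: Use WHERE for row-level filtering

Corrected query:
SELECT id, product, total FROM orders WHERE total > 1485.83

Result:
id | product | total  
---+---------+--------
1  | Laptop  | 1652.92
2  | Phone   | 1626.76
4  | Charger | 1810.44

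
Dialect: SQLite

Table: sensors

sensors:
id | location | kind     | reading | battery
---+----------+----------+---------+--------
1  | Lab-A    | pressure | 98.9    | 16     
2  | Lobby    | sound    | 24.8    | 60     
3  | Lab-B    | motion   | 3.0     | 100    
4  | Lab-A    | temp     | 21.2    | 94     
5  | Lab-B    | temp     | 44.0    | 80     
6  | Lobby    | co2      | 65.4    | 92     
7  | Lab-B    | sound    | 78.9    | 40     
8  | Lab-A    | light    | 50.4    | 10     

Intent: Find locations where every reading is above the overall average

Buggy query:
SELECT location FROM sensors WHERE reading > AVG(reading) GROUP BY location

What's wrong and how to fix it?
Bug: WHERE evaluates per row before aggregation, so AVG() is unavailable

Fix: Compute the overall average in a scalar subquery and compare each group's MIN against it in HAVING

Corrected query:
SELECT location FROM sensors GROUP BY location HAVING MIN(reading) > (SELECT AVG(reading) FROM sensors)

Result:
(no rows)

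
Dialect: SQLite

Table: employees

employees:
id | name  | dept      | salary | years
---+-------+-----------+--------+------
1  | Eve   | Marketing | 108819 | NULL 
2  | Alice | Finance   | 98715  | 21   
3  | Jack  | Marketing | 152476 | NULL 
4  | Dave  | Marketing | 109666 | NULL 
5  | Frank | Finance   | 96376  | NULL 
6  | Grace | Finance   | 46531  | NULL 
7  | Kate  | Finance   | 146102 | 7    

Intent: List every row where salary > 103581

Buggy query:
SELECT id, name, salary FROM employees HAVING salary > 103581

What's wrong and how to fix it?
Bug: This is a non-aggregate query (no GROUP BY, no aggregates), so in SQLite the HAVING clause is invalid here; a row-level condition belongs in WHERE

Fix: Replace HAVING with WHERE since the condition applies to individual rows

Corrected query:
SELECT id, name, salary FROM employees WHERE salary > 103581

Result:
id | name | salary
---+------+-------
1  | Eve  | 108819
3  | Jack | 152476
4  | Dave | 109666
7  | Kate | 146102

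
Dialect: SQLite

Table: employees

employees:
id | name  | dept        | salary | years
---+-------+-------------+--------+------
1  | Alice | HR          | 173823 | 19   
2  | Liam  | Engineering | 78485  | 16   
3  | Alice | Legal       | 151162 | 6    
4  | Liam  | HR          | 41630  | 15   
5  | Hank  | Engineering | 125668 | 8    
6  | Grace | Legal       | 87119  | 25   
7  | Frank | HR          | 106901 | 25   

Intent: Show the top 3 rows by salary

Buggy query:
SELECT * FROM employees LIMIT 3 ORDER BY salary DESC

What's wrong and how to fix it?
Bug: LIMIT must come after ORDER BY

Fix: Sort with ORDER BY, then apply LIMIT

Corrected query:
SELECT * FROM employees ORDER BY salary DESC LIMIT 3

Result:
id | name  | dept        | salary | years
---+-------+-------------+--------+------
1  | Alice | HR          | 173823 | 19   
3  | Alice | Legal       | 151162 | 6    
5  | Hank  | Engineering | 125668 | 8    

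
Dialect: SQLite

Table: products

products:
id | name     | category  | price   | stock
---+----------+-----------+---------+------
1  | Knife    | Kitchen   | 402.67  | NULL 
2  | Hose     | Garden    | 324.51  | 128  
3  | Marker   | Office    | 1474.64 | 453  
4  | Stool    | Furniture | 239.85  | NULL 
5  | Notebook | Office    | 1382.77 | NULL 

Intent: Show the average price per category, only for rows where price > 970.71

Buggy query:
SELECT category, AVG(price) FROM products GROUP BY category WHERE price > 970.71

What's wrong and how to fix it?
Bug: Row-level WHERE must come before GROUP BY in the clause order

Fix: Place WHERE between FROM and GROUP BY

Corrected query:
SELECT category, AVG(price) FROM products WHERE price > 970.71 GROUP BY category

Result:
category | AVG(price)
---------+-----------
Office   | 1428.705  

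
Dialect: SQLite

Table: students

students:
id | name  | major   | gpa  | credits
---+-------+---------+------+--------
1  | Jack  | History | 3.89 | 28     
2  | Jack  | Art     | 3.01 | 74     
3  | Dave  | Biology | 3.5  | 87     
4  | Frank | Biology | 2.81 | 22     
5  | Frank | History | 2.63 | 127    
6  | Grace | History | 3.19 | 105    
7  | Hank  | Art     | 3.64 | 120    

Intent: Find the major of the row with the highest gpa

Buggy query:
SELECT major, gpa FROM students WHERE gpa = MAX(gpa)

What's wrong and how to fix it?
Bug: WHERE is evaluated per row; an aggregate over the whole table isn't defined there

Fix: Use a subquery: WHERE gpa = (SELECT MAX(gpa) FROM students)

Corrected query:
SELECT major, gpa FROM students WHERE gpa = (SELECT MAX(gpa) FROM students)

Result:
major   | gpa 
--------+-----
History | 3.89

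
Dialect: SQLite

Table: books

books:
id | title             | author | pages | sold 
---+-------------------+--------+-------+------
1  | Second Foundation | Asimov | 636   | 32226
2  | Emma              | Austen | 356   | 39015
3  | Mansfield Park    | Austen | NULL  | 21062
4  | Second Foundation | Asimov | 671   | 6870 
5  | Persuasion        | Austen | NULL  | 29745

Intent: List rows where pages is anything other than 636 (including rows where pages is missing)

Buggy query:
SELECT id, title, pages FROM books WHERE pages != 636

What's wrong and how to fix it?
Bug: 'pages != 636' is unknown when pages is NULL, so NULL rows are silently excluded

Fix: Add an explicit OR pages IS NULL to include the missing-value rows

Corrected query:
SELECT id, title, pages FROM books WHERE pages != 636 OR pages IS NULL

Result:
id | title             | pages
---+-------------------+------
2  | Emma              | 356  
3  | Mansfield Park    | NULL 
4  | Second Foundation | 671  
5  | Persuasion        | NULL 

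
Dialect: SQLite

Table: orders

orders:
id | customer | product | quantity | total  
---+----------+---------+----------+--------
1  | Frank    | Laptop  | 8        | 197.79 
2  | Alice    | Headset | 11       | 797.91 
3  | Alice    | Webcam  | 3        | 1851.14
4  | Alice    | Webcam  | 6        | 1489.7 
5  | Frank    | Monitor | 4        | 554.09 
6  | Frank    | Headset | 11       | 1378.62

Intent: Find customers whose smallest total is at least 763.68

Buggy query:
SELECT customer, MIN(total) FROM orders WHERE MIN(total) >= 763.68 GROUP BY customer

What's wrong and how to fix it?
Bug: Aggregates like MIN are computed per group after WHERE runs

Fix: Use HAVING for the per-group MIN condition

Corrected query:
SELECT customer, MIN(total) FROM orders GROUP BY customer HAVING MIN(total) >= 763.68

Result:
customer | MIN(total)
---------+-----------
Alice    | 797.91    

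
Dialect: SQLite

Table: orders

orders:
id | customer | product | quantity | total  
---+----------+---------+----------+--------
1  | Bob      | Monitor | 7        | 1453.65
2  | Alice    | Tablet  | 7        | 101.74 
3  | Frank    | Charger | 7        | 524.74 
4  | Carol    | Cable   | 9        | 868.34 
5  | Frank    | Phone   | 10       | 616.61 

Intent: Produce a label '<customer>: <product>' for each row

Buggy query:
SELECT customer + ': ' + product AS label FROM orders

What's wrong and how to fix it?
Bug: SQLite uses || for string concatenation; + coerces text to numbers (yielding 0)

Fix: Use the || operator for string concatenation

Corrected query:
SELECT customer || ': ' || product AS label FROM orders

Result:
label         
--------------
Bob: Monitor  
Alice: Tablet 
Frank: Charger
Carol: Cable  
Frank: Phone  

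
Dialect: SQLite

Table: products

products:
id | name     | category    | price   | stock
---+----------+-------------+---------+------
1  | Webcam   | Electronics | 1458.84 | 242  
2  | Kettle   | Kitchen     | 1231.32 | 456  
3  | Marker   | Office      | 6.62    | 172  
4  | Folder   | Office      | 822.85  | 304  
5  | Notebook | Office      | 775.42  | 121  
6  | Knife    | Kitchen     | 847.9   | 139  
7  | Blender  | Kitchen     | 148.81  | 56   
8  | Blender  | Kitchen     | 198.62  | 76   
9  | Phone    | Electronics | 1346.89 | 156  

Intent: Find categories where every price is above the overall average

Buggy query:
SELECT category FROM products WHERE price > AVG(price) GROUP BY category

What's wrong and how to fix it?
Bug: AVG() is an aggregate; it can't sit directly in WHERE

Fix: Use a subquery for AVG and a HAVING MIN(...) filter so the condition holds for every row in the group

Corrected query:
SELECT category FROM products GROUP BY category HAVING MIN(price) > (SELECT AVG(price) FROM products)

Result:
category   
-----------
Electronics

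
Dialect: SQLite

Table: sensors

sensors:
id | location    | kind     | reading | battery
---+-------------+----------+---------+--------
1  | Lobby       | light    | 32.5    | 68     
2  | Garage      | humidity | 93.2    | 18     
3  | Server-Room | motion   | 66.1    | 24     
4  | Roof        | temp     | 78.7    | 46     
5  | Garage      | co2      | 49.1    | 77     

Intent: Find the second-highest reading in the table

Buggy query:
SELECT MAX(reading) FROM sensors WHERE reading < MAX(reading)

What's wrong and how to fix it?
Bug: The inner MAX is an aggregate inside WHERE, which is not allowed

Fix: Compute the overall MAX in a subquery, then take MAX of rows below it

Corrected query:
SELECT MAX(reading) FROM sensors WHERE reading < (SELECT MAX(reading) FROM sensors)

Result:
MAX(reading)
------------
78.7        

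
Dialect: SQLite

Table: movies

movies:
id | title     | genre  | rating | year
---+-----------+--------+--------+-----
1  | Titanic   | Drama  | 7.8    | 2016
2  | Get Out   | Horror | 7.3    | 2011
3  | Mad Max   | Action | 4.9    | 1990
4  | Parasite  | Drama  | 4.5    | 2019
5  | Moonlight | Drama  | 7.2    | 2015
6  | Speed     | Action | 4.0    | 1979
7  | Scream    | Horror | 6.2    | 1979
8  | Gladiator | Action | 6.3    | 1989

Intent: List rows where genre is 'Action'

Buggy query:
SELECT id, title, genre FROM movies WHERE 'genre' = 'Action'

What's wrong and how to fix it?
Bug: Single quotes denote string literals in SQL; the column name is being compared as a constant string

Fix: Reference the column as genre without single quotes

Corrected query:
SELECT id, title, genre FROM movies WHERE genre = 'Action'

Result:
id | title     | genre 
---+-----------+-------
3  | Mad Max   | Action
6  | Speed     | Action
8  | Gladiator | Action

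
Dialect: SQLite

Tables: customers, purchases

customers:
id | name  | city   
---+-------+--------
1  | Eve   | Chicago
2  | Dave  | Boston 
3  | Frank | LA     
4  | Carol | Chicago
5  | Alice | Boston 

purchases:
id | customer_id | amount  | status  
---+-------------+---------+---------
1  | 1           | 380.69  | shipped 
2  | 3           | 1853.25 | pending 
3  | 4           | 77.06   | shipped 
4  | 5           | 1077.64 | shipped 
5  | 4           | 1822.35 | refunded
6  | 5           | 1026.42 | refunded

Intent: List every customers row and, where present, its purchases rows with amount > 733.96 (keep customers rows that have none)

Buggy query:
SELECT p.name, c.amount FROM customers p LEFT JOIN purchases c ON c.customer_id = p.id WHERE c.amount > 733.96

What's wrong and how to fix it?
Bug: A WHERE condition on the right-hand table after LEFT JOIN drops unmatched parents

Fix: Move the right-table condition into the ON clause so unmatched parents are kept

Corrected query:
SELECT p.name, c.amount FROM customers p LEFT JOIN purchases c ON c.customer_id = p.id AND c.amount > 733.96

Result:
name  | amount 
------+--------
Eve   | NULL   
Dave  | NULL   
Frank | 1853.25
Carol | 1822.35
Alice | 1026.42
Alice | 1077.64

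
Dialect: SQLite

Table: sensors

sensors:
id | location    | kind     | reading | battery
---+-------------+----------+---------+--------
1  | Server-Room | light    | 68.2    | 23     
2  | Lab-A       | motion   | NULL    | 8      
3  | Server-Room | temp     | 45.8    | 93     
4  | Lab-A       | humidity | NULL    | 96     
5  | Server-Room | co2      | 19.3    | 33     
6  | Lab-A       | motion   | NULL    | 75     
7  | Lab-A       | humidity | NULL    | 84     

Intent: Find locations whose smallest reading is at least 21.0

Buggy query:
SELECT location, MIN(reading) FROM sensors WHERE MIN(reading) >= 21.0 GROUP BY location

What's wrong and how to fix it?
Bug: Aggregates like MIN are computed per group after WHERE runs

Fix: Use HAVING for the per-group MIN condition

Corrected query:
SELECT location, MIN(reading) FROM sensors GROUP BY location HAVING MIN(reading) >= 21.0

Result:
(no rows)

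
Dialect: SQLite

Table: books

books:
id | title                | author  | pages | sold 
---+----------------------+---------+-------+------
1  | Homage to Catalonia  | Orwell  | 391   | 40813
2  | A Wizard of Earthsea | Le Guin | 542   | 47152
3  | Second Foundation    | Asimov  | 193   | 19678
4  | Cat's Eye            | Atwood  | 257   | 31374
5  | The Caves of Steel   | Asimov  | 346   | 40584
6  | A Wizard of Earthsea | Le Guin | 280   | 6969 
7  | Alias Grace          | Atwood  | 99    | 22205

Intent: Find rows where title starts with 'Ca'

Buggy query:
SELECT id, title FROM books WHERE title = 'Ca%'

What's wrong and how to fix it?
Bug: Wildcards only work with LIKE; '=' treats '%' as a literal character

Fix: Replace '=' with LIKE so 'Ca%' is treated as a pattern

Corrected query:
SELECT id, title FROM books WHERE title LIKE 'Ca%'

Result:
id | title    
---+----------
4  | Cat's Eye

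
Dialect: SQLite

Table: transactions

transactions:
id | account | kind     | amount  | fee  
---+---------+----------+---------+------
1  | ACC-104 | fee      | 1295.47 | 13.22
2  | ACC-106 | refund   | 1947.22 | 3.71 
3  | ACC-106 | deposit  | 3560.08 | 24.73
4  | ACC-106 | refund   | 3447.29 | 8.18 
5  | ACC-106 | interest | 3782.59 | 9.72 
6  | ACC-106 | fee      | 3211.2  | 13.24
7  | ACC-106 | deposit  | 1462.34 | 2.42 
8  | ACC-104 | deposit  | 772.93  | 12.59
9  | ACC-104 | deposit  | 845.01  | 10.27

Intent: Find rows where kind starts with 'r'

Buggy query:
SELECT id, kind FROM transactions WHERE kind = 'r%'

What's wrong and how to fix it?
Bug: Wildcards only work with LIKE; '=' treats '%' as a literal character

Fix: Replace '=' with LIKE so 'r%' is treated as a pattern

Corrected query:
SELECT id, kind FROM transactions WHERE kind LIKE 'r%'

Result:
id | kind  
---+-------
2  | refund
4  | refund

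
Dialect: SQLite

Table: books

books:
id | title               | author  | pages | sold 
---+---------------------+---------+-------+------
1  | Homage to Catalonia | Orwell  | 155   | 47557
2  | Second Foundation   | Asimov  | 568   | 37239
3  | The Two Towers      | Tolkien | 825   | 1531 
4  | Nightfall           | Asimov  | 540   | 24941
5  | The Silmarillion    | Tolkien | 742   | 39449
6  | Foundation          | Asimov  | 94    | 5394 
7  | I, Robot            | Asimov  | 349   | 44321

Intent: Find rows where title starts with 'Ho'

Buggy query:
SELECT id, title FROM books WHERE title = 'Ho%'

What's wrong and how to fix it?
Bug: Wildcards only work with LIKE; '=' treats '%' as a literal character

Fix: Replace '=' with LIKE so 'Ho%' is treated as a pattern

Corrected query:
SELECT id, title FROM books WHERE title LIKE 'Ho%'

Result:
id | title              
---+--------------------
1  | Homage to Catalonia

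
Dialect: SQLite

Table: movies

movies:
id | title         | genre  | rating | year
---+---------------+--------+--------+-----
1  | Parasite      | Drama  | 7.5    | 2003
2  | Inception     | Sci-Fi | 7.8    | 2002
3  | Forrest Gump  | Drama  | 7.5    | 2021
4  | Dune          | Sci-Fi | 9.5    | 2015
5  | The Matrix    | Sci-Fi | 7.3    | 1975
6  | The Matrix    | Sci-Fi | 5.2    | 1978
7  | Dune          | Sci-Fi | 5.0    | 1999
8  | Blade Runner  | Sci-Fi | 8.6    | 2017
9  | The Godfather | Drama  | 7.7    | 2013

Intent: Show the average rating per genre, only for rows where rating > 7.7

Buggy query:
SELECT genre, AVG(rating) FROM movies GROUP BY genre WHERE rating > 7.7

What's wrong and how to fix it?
Bug: Row-level WHERE must come before GROUP BY in the clause order

Fix: Move the WHERE clause before GROUP BY

Corrected query:
SELECT genre, AVG(rating) FROM movies WHERE rating > 7.7 GROUP BY genre

Result:
genre  | AVG(rating)
-------+------------
Sci-Fi | 8.633333   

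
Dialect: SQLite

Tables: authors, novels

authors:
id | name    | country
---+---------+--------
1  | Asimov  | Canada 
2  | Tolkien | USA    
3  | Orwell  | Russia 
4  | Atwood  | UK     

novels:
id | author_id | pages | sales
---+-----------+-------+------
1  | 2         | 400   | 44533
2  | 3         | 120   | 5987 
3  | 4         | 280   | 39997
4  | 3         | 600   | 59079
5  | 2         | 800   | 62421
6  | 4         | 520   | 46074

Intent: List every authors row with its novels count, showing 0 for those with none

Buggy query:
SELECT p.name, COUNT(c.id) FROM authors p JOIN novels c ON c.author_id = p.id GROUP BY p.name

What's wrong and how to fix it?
Bug: An inner join excludes parents with zero children

Fix: Switch to LEFT JOIN to retain unmatched parent rows

Corrected query:
SELECT p.name, COUNT(c.id) FROM authors p LEFT JOIN novels c ON c.author_id = p.id GROUP BY p.name

Result:
name    | COUNT(c.id)
--------+------------
Asimov  | 0          
Atwood  | 2          
Orwell  | 2          
Tolkien | 2          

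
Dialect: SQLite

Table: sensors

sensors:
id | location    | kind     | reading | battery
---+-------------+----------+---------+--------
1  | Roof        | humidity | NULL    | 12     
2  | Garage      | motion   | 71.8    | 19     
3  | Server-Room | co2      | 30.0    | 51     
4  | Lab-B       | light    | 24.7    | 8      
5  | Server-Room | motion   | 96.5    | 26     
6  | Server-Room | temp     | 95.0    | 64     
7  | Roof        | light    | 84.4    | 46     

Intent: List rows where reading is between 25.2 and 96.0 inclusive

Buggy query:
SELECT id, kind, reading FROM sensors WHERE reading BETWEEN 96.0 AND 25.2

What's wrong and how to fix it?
Bug: BETWEEN expects the lower bound first; with 96.0 AND 25.2 the range is empty

Fix: Swap the bounds so the smaller value comes first

Corrected query:
SELECT id, kind, reading FROM sensors WHERE reading BETWEEN 25.2 AND 96.0

Result:
id | kind   | reading
---+--------+--------
2  | motion | 71.8   
3  | co2    | 30     
6  | temp   | 95     
7  | light  | 84.4   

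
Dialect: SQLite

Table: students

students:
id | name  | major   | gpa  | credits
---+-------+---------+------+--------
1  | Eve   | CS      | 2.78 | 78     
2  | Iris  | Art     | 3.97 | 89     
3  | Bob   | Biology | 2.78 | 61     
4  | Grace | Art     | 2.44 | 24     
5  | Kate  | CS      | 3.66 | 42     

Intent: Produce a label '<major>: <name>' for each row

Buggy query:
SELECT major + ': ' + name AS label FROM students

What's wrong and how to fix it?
Bug: SQLite uses || for string concatenation; + coerces text to numbers (yielding 0)

Fix: Replace + with || to concatenate text

Corrected query:
SELECT major || ': ' || name AS label FROM students

Result:
label       
------------
CS: Eve     
Art: Iris   
Biology: Bob
Art: Grace  
CS: Kate    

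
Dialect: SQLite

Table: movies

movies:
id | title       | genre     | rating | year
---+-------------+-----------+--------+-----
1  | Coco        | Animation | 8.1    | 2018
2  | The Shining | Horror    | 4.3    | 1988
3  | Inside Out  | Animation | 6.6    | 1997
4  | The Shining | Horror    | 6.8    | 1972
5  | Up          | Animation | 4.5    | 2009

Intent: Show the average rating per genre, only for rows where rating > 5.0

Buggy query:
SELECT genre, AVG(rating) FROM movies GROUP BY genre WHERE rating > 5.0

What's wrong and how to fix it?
Bug: WHERE cannot follow GROUP BY

Fix: Move the WHERE clause before GROUP BY

Corrected query:
SELECT genre, AVG(rating) FROM movies WHERE rating > 5.0 GROUP BY genre

Result:
genre     | AVG(rating)
----------+------------
Animation | 7.35       
Horror    | 6.8        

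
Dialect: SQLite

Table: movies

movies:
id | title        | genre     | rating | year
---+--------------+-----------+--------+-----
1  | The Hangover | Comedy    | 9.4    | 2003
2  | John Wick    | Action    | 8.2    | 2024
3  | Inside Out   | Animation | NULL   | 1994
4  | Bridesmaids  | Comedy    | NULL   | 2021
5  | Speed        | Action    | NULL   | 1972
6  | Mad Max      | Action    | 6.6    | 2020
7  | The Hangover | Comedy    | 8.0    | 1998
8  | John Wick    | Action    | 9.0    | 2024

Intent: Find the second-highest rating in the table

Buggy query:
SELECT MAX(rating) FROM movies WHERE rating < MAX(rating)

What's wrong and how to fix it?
Bug: The inner MAX is an aggregate inside WHERE, which is not allowed

Fix: Compute the overall MAX in a subquery, then take MAX of rows below it

Corrected query:
SELECT MAX(rating) FROM movies WHERE rating < (SELECT MAX(rating) FROM movies)

Result:
MAX(rating)
-----------
9          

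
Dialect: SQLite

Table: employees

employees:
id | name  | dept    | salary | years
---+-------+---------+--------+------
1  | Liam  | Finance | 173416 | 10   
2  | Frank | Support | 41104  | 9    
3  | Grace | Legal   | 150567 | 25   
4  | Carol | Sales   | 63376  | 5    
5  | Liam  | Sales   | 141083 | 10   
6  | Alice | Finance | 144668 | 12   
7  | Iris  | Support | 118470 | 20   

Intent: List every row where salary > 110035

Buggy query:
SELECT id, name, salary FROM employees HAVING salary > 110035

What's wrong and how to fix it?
Bug: HAVING filters the output of aggregation, but this query has no GROUP BY and no aggregate functions, so SQLite rejects it (HAVING clause on a non-aggregate query); the condition here is per row

Fix: Replace HAVING with WHERE since the condition applies to individual rows

Corrected query:
SELECT id, name, salary FROM employees WHERE salary > 110035

Result:
id | name  | salary
---+-------+-------
1  | Liam  | 173416
3  | Grace | 150567
5  | Liam  | 141083
6  | Alice | 144668
7  | Iris  | 118470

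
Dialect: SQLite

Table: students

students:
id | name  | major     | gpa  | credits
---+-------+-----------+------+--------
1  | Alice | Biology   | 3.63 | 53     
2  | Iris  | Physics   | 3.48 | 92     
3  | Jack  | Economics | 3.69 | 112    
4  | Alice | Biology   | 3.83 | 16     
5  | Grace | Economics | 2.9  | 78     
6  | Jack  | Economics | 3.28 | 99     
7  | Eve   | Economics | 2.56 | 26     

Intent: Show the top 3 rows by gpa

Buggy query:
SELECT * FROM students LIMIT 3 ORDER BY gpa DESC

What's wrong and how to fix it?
Bug: ORDER BY cannot follow LIMIT; LIMIT is the final clause

Fix: Sort with ORDER BY, then apply LIMIT

Corrected query:
SELECT * FROM students ORDER BY gpa DESC LIMIT 3

Result:
id | name  | major     | gpa  | credits
---+-------+-----------+------+--------
4  | Alice | Biology   | 3.83 | 16     
3  | Jack  | Economics | 3.69 | 112    
1  | Alice | Biology   | 3.63 | 53     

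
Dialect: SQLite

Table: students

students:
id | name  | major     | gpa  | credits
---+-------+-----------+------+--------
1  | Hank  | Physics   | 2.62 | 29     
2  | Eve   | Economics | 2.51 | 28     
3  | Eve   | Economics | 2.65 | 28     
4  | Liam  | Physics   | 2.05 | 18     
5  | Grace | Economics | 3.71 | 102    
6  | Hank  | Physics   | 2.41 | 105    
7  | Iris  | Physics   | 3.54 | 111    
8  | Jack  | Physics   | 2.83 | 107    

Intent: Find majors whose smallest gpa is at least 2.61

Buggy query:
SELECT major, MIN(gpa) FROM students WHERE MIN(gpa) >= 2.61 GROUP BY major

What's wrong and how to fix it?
Bug: Aggregates like MIN are computed per group after WHERE runs

Fix: Replace WHERE with HAVING after the GROUP BY

Corrected query:
SELECT major, MIN(gpa) FROM students GROUP BY major HAVING MIN(gpa) >= 2.61

Result:
(no rows)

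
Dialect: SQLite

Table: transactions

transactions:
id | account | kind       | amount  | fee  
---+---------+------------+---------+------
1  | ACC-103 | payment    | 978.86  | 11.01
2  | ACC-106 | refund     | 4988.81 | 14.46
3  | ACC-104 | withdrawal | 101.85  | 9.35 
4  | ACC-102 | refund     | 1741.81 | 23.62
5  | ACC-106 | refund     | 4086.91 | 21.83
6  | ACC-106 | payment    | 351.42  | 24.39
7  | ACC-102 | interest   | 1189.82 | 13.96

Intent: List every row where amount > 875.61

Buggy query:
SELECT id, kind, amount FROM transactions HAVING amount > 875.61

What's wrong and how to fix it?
Bug: This is a non-aggregate query (no GROUP BY, no aggregates), so in SQLite the HAVING clause is invalid here; a row-level condition belongs in WHERE

Fix: Use WHERE for row-level filtering

Corrected query:
SELECT id, kind, amount FROM transactions WHERE amount > 875.61

Result:
id | kind     | amount 
---+----------+--------
1  | payment  | 978.86 
2  | refund   | 4988.81
4  | refund   | 1741.81
5  | refund   | 4086.91
7  | interest | 1189.82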